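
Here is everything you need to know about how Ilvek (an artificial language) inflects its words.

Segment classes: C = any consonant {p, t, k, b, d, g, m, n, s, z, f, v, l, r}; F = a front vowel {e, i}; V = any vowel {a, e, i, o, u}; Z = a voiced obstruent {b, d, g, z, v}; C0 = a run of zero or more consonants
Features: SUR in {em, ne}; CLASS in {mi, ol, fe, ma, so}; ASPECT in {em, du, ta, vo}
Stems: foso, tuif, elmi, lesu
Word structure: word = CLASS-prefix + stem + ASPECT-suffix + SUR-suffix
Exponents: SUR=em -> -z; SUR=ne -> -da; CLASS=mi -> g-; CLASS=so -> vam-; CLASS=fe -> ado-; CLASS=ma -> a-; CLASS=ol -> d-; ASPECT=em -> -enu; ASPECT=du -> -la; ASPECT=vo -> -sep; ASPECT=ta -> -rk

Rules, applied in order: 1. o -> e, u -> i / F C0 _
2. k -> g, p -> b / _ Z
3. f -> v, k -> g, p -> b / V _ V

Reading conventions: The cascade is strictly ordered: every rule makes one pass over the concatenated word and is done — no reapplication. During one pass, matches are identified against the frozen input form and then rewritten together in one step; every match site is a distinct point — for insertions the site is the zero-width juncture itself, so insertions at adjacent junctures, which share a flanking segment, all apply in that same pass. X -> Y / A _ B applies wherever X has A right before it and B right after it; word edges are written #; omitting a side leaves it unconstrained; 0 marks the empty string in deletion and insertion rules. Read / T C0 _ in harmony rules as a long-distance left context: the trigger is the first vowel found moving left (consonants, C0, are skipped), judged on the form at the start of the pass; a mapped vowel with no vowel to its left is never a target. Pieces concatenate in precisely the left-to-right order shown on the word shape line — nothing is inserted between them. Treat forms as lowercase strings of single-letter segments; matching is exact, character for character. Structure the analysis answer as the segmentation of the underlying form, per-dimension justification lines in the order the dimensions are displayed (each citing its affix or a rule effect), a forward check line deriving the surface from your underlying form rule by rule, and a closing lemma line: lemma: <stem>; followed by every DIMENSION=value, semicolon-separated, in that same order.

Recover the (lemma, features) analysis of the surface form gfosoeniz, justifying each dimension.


underlying: g-foso-enu-z
SUR=em - signalled by the affix -z
CLASS=mi - signalled by the affix g-
ASPECT=em - signalled by the affix -enu
check: gfosoenuz -> gfosoeniz -> gfosoeniz -> gfosoeniz
lemma: foso; SUR=em; CLASS=mi; ASPECT=em


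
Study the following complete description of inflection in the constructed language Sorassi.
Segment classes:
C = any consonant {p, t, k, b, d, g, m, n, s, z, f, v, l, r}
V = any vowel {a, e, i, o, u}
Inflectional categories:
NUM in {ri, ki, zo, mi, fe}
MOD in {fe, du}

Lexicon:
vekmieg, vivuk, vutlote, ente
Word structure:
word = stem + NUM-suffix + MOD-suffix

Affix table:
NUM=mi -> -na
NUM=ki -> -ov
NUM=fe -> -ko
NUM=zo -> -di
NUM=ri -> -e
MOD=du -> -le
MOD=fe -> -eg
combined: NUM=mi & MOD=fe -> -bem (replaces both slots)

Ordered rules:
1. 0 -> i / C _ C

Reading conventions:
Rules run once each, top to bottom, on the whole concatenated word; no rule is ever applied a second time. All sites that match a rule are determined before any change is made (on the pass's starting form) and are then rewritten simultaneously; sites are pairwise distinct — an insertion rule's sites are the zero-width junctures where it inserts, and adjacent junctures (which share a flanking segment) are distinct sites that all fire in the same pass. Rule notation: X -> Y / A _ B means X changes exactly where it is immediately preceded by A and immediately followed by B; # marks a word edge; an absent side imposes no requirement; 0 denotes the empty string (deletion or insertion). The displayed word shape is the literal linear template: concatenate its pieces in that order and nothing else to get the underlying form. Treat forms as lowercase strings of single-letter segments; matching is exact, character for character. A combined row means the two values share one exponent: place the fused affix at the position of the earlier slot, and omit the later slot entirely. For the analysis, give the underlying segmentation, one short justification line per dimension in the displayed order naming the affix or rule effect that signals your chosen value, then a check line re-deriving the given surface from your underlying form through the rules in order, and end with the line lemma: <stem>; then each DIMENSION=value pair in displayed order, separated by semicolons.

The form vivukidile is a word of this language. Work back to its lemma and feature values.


underlying: vivuk-di-le
NUM=zo - signalled by the affix -di
MOD=du - signalled by the affix -le
check: vivukdile -> vivukidile
lemma: vivuk; NUM=zo; MOD=du


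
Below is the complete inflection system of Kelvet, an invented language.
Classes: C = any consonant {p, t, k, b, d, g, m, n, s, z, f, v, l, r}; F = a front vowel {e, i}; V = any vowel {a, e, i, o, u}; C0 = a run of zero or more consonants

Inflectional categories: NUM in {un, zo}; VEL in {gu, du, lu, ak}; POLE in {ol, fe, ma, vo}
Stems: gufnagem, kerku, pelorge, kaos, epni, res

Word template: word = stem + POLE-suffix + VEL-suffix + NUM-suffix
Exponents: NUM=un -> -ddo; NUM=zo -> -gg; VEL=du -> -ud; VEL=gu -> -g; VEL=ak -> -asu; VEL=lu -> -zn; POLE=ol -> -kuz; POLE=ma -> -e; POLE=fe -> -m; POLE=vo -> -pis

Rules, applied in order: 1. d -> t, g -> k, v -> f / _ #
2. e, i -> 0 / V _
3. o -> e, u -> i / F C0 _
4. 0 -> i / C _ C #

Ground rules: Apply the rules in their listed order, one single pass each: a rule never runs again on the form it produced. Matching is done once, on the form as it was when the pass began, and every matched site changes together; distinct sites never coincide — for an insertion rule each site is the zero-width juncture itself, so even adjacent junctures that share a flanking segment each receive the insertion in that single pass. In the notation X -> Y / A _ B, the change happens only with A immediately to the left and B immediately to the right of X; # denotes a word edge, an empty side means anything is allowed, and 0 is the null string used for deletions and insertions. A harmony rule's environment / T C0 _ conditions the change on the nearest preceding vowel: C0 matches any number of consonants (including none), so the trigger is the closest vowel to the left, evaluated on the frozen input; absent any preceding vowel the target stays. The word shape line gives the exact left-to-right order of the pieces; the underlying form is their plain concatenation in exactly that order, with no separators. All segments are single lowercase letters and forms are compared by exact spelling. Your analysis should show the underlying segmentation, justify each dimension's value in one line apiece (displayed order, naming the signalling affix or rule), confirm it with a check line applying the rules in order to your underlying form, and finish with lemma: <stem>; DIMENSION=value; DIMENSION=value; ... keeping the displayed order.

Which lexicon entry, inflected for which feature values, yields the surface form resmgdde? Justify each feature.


underlying: res-m-g-ddo
NUM=un - signalled by the affix -ddo
VEL=gu - signalled by the affix -g
POLE=fe - signalled by the affix -m
check: resmgddo -> resmgddo -> resmgddo -> resmgdde -> resmgdde
lemma: res; NUM=un; VEL=gu; POLE=fe


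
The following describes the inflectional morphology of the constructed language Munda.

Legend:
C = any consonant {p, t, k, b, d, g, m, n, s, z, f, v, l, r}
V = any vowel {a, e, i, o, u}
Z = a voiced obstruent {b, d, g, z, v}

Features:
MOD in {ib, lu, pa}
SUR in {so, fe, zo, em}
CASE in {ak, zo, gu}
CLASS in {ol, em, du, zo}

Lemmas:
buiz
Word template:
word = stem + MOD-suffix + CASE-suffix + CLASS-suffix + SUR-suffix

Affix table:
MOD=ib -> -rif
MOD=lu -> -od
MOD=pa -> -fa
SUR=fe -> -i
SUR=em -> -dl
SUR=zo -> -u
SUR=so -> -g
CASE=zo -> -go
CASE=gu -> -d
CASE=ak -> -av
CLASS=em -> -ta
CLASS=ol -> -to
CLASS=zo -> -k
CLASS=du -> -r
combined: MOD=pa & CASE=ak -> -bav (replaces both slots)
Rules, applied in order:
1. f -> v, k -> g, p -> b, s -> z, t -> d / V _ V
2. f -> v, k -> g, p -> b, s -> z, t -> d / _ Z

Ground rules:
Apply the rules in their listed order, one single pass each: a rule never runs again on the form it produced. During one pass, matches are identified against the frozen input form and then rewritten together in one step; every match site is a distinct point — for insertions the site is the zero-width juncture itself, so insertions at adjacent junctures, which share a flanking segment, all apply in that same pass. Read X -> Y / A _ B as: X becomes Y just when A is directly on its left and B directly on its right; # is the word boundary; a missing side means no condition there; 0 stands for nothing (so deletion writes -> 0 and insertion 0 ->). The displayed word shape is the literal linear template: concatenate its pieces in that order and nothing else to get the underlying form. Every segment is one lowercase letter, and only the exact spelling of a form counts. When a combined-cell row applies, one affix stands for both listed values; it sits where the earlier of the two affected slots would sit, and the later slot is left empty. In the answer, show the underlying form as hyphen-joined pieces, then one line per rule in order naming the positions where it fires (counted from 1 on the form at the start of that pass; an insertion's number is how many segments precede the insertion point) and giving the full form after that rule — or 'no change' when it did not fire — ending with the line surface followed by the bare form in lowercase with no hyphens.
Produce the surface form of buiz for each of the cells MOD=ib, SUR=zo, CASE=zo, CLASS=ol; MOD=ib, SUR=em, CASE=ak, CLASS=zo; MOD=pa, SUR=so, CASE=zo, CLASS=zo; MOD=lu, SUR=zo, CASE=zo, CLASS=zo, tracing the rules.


cell MOD=ib, SUR=zo, CASE=zo, CLASS=ol:
underlying: buiz-rif-go-to-u
1. f -> v, k -> g, p -> b, s -> z, t -> d / V _ V: fires at position(s) 10: buizrifgodou
2. f -> v, k -> g, p -> b, s -> z, t -> d / _ Z: fires at position(s) 7: buizrivgodou
surface: buizrivgodou

cell MOD=ib, SUR=em, CASE=ak, CLASS=zo:
underlying: buiz-rif-av-k-dl
1. f -> v, k -> g, p -> b, s -> z, t -> d / V _ V: fires at position(s) 7: buizrivavkdl
2. f -> v, k -> g, p -> b, s -> z, t -> d / _ Z: fires at position(s) 10: buizrivavgdl
surface: buizrivavgdl

cell MOD=pa, SUR=so, CASE=zo, CLASS=zo:
underlying: buiz-fa-go-k-g
1. f -> v, k -> g, p -> b, s -> z, t -> d / V _ V: no change
2. f -> v, k -> g, p -> b, s -> z, t -> d / _ Z: fires at position(s) 9: buizfagogg
surface: buizfagogg

cell MOD=lu, SUR=zo, CASE=zo, CLASS=zo:
underlying: buiz-od-go-k-u
1. f -> v, k -> g, p -> b, s -> z, t -> d / V _ V: fires at position(s) 9: buizodgogu
2. f -> v, k -> g, p -> b, s -> z, t -> d / _ Z: no change
surface: buizodgogu


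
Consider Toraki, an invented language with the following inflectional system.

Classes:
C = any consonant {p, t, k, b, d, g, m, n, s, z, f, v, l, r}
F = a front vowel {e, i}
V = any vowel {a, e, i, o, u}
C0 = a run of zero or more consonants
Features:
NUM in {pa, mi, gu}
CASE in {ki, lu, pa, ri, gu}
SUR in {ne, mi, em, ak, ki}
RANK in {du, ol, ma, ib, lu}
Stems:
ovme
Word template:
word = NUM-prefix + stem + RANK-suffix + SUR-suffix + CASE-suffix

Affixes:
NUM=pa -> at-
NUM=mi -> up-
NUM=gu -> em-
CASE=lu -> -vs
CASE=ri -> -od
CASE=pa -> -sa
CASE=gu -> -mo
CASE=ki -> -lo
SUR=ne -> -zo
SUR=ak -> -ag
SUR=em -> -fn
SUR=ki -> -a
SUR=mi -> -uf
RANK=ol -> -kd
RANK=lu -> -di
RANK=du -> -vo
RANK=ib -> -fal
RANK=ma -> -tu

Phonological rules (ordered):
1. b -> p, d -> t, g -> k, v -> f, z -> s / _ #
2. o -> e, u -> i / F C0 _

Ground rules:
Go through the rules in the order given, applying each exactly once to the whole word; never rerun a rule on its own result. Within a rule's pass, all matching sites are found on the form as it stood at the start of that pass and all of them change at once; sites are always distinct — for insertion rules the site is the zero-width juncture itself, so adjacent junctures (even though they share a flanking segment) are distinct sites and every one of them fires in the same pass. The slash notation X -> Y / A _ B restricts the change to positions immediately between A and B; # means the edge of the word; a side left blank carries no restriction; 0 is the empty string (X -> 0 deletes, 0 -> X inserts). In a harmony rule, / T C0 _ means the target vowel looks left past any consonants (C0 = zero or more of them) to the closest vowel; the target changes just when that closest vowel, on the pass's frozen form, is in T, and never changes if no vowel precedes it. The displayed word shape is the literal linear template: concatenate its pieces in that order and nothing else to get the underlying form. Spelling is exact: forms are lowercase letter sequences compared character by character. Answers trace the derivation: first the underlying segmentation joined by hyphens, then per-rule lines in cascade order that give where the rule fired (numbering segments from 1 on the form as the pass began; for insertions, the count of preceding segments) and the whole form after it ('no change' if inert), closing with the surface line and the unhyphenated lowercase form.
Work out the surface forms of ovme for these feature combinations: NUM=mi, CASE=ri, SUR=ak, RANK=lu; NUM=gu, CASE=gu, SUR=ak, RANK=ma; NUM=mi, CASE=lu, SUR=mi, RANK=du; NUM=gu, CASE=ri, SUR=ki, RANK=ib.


cell NUM=mi, CASE=ri, SUR=ak, RANK=lu:
underlying: up-ovme-di-ag-od
1. b -> p, d -> t, g -> k, v -> f, z -> s / _ #: fires at position(s) 12: upovmediagot
2. o -> e, u -> i / F C0 _: no change
surface: upovmediagot

cell NUM=gu, CASE=gu, SUR=ak, RANK=ma:
underlying: em-ovme-tu-ag-mo
1. b -> p, d -> t, g -> k, v -> f, z -> s / _ #: no change
2. o -> e, u -> i / F C0 _: fires at position(s) 3, 8: emevmetiagmo
surface: emevmetiagmo

cell NUM=mi, CASE=lu, SUR=mi, RANK=du:
underlying: up-ovme-vo-uf-vs
1. b -> p, d -> t, g -> k, v -> f, z -> s / _ #: no change
2. o -> e, u -> i / F C0 _: fires at position(s) 8: upovmeveufvs
surface: upovmeveufvs

cell NUM=gu, CASE=ri, SUR=ki, RANK=ib:
underlying: em-ovme-fal-a-od
1. b -> p, d -> t, g -> k, v -> f, z -> s / _ #: fires at position(s) 12: emovmefalaot
2. o -> e, u -> i / F C0 _: fires at position(s) 3: emevmefalaot
surface: emevmefalaot


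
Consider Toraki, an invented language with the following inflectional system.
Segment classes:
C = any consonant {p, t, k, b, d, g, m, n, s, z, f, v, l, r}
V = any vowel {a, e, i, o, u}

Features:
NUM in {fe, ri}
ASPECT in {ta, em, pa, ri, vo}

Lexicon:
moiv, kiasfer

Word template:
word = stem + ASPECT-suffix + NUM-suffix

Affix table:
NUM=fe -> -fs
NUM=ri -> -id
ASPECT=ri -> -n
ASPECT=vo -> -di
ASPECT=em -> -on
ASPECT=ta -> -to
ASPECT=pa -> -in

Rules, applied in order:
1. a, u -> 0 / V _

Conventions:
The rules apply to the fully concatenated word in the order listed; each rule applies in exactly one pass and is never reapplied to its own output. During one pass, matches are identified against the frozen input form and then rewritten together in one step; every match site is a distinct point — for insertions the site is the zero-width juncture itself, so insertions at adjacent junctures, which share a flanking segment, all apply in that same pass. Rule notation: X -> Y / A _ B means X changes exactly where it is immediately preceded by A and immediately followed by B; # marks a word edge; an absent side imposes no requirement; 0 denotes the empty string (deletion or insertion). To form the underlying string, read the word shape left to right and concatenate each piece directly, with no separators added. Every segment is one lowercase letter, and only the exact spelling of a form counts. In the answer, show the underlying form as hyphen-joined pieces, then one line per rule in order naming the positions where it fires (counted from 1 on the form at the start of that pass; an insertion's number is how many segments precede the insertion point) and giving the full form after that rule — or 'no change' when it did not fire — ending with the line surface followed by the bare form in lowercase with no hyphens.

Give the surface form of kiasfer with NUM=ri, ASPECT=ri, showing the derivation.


underlying: kiasfer-n-id
1. a, u -> 0 / V _: fires at position(s) 3: kisfernid
surface: kisfernid


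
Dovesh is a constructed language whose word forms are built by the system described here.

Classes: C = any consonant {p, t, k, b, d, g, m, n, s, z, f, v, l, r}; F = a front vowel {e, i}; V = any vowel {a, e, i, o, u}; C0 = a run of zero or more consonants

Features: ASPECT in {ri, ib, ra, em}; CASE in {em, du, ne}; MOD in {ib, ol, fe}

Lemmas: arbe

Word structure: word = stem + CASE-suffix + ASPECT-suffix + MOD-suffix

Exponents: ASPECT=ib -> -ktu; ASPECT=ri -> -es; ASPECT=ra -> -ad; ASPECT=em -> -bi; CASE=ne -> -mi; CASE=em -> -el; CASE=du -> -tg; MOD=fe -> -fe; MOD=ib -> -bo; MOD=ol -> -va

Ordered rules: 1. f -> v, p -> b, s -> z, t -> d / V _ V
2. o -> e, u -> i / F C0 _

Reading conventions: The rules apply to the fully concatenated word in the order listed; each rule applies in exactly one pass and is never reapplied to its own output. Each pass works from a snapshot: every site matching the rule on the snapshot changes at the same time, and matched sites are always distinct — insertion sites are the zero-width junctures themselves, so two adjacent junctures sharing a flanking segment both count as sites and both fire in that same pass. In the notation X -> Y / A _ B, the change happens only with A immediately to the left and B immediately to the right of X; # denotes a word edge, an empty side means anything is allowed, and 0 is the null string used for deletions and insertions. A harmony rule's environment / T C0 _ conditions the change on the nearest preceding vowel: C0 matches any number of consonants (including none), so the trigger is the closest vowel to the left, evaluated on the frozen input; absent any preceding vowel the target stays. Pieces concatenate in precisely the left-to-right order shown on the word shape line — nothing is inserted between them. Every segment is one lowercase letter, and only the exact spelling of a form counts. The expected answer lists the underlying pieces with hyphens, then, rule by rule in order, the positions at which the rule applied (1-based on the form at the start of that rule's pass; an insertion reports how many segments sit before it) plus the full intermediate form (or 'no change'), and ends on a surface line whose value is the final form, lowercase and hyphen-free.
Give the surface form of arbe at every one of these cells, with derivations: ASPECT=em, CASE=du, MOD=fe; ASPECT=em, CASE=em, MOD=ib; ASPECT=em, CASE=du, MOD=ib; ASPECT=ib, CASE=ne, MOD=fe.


cell ASPECT=em, CASE=du, MOD=fe:
underlying: arbe-tg-bi-fe
1. f -> v, p -> b, s -> z, t -> d / V _ V: fires at position(s) 9: arbetgbive
2. o -> e, u -> i / F C0 _: no change
surface: arbetgbive

cell ASPECT=em, CASE=em, MOD=ib:
underlying: arbe-el-bi-bo
1. f -> v, p -> b, s -> z, t -> d / V _ V: no change
2. o -> e, u -> i / F C0 _: fires at position(s) 10: arbeelbibe
surface: arbeelbibe

cell ASPECT=em, CASE=du, MOD=ib:
underlying: arbe-tg-bi-bo
1. f -> v, p -> b, s -> z, t -> d / V _ V: no change
2. o -> e, u -> i / F C0 _: fires at position(s) 10: arbetgbibe
surface: arbetgbibe

cell ASPECT=ib, CASE=ne, MOD=fe:
underlying: arbe-mi-ktu-fe
1. f -> v, p -> b, s -> z, t -> d / V _ V: fires at position(s) 10: arbemiktuve
2. o -> e, u -> i / F C0 _: fires at position(s) 9: arbemiktive
surface: arbemiktive


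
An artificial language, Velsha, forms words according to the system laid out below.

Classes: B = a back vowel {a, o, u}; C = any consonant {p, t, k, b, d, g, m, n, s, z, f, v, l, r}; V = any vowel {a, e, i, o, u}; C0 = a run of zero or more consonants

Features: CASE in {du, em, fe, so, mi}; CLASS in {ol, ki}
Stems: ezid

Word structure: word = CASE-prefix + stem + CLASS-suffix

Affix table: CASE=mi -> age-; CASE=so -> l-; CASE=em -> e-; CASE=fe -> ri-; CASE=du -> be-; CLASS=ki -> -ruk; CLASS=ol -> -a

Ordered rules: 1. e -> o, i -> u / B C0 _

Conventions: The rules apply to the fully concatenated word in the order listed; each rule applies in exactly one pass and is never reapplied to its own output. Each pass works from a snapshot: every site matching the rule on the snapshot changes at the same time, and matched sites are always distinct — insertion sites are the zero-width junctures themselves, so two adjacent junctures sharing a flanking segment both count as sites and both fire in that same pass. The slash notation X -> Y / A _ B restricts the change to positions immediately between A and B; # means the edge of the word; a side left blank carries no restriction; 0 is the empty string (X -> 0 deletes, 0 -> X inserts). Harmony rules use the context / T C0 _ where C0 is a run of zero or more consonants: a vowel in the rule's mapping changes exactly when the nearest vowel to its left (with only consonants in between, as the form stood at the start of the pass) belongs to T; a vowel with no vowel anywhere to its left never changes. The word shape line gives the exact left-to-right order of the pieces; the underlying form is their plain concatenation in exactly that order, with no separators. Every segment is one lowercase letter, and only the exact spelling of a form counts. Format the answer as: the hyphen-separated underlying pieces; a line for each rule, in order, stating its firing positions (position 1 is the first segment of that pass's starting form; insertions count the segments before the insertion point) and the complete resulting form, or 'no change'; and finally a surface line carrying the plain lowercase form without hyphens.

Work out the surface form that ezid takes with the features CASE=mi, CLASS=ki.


underlying: age-ezid-ruk
1. e -> o, i -> u / B C0 _: fires at position(s) 3: agoezidruk
surface: agoezidruk


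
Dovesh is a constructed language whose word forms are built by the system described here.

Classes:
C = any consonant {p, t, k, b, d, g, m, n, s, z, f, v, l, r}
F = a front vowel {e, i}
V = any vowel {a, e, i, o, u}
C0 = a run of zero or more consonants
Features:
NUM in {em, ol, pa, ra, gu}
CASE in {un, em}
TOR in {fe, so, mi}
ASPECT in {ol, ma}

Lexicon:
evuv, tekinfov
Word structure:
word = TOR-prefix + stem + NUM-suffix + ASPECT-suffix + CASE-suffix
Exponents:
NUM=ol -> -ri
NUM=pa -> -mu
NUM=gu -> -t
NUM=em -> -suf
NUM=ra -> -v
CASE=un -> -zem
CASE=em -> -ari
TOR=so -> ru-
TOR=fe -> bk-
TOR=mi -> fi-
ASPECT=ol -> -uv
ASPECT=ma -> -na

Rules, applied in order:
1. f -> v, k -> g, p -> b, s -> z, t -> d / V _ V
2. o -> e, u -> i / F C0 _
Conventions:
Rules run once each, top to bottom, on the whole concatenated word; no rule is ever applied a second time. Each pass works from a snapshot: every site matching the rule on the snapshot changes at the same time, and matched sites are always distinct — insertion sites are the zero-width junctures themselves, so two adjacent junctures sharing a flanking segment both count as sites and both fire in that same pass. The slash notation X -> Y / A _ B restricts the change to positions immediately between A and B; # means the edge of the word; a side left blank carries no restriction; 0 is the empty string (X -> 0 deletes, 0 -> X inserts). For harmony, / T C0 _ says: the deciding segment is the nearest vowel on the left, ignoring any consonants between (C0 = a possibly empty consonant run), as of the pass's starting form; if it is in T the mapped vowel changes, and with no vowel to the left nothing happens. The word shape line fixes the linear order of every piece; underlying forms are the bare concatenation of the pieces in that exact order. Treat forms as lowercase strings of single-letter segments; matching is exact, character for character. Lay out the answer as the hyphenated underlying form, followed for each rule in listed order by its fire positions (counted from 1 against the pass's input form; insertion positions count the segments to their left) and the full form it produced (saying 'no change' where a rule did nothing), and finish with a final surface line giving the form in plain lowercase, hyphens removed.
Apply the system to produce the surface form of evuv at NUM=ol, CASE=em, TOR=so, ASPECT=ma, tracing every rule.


underlying: ru-evuv-ri-na-ari
1. f -> v, k -> g, p -> b, s -> z, t -> d / V _ V: no change
2. o -> e, u -> i / F C0 _: fires at position(s) 5: ruevivrinaari
surface: ruevivrinaari


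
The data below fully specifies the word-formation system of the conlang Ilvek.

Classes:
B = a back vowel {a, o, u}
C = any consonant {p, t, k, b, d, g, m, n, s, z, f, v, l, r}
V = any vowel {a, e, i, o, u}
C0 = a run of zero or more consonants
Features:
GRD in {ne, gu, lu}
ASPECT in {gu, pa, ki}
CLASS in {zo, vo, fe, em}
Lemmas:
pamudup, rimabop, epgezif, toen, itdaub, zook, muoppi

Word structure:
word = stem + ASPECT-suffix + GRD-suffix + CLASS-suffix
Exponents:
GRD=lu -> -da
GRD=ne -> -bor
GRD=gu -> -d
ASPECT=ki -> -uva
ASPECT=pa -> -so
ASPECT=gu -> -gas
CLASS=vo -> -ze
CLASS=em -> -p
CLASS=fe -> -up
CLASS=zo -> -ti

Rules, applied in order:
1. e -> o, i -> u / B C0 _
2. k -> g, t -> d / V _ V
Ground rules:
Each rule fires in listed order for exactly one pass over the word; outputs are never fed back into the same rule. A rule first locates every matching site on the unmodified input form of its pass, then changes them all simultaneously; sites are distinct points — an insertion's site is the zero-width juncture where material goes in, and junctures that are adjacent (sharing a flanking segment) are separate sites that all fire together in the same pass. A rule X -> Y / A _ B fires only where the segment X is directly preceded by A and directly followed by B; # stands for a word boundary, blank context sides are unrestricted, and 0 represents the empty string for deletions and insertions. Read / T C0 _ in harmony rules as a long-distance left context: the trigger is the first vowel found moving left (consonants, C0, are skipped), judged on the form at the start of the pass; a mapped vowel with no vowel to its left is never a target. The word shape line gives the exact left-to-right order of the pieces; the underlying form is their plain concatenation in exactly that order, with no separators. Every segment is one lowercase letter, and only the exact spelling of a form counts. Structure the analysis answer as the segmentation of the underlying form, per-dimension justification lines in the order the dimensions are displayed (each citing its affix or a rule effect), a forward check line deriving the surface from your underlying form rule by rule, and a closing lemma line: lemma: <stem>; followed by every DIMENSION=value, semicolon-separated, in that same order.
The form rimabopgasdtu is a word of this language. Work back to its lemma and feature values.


underlying: rimabop-gas-d-ti
GRD=gu - signalled by the affix -d
ASPECT=gu - signalled by the affix -gas
CLASS=zo - signalled by the affix -ti
check: rimabopgasdti -> rimabopgasdtu -> rimabopgasdtu
lemma: rimabop; GRD=gu; ASPECT=gu; CLASS=zo


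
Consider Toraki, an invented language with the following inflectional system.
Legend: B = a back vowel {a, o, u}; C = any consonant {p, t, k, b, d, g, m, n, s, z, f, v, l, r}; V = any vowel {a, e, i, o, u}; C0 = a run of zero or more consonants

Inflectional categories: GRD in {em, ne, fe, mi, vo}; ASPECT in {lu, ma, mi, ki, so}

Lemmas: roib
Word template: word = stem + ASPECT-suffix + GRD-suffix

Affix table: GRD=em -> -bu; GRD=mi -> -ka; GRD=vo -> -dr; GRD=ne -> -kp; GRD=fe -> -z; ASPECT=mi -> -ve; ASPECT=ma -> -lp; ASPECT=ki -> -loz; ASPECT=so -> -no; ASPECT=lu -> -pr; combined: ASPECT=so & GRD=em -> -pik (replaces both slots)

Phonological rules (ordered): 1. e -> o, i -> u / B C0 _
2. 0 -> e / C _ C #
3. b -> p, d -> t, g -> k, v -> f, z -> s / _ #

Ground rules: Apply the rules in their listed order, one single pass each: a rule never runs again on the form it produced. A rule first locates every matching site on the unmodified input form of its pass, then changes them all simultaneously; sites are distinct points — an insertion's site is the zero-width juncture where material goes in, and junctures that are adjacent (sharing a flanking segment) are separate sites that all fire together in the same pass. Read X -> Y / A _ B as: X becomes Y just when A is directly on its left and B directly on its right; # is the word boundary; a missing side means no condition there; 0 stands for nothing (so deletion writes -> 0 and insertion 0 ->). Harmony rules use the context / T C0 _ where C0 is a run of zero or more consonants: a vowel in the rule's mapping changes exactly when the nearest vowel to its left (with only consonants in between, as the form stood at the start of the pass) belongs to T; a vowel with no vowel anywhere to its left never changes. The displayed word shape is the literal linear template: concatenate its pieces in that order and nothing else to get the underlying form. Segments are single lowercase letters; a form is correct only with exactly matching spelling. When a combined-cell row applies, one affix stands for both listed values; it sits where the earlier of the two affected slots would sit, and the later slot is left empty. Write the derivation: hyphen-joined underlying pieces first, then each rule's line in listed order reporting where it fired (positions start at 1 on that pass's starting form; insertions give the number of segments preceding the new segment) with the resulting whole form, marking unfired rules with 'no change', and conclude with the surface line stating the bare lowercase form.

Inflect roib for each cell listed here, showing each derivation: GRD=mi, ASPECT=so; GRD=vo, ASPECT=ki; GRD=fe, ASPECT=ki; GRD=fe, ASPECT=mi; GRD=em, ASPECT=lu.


cell GRD=mi, ASPECT=so:
underlying: roib-no-ka
1. e -> o, i -> u / B C0 _: fires at position(s) 3: roubnoka
2. 0 -> e / C _ C #: no change
3. b -> p, d -> t, g -> k, v -> f, z -> s / _ #: no change
surface: roubnoka

cell GRD=vo, ASPECT=ki:
underlying: roib-loz-dr
1. e -> o, i -> u / B C0 _: fires at position(s) 3: roublozdr
2. 0 -> e / C _ C #: inserts after position(s) 8: roublozder
3. b -> p, d -> t, g -> k, v -> f, z -> s / _ #: no change
surface: roublozder

cell GRD=fe, ASPECT=ki:
underlying: roib-loz-z
1. e -> o, i -> u / B C0 _: fires at position(s) 3: roublozz
2. 0 -> e / C _ C #: inserts after position(s) 7: roublozez
3. b -> p, d -> t, g -> k, v -> f, z -> s / _ #: fires at position(s) 9: roublozes
surface: roublozes

cell GRD=fe, ASPECT=mi:
underlying: roib-ve-z
1. e -> o, i -> u / B C0 _: fires at position(s) 3: roubvez
2. 0 -> e / C _ C #: no change
3. b -> p, d -> t, g -> k, v -> f, z -> s / _ #: fires at position(s) 7: roubves
surface: roubves

cell GRD=em, ASPECT=lu:
underlying: roib-pr-bu
1. e -> o, i -> u / B C0 _: fires at position(s) 3: roubprbu
2. 0 -> e / C _ C #: no change
3. b -> p, d -> t, g -> k, v -> f, z -> s / _ #: no change
surface: roubprbu


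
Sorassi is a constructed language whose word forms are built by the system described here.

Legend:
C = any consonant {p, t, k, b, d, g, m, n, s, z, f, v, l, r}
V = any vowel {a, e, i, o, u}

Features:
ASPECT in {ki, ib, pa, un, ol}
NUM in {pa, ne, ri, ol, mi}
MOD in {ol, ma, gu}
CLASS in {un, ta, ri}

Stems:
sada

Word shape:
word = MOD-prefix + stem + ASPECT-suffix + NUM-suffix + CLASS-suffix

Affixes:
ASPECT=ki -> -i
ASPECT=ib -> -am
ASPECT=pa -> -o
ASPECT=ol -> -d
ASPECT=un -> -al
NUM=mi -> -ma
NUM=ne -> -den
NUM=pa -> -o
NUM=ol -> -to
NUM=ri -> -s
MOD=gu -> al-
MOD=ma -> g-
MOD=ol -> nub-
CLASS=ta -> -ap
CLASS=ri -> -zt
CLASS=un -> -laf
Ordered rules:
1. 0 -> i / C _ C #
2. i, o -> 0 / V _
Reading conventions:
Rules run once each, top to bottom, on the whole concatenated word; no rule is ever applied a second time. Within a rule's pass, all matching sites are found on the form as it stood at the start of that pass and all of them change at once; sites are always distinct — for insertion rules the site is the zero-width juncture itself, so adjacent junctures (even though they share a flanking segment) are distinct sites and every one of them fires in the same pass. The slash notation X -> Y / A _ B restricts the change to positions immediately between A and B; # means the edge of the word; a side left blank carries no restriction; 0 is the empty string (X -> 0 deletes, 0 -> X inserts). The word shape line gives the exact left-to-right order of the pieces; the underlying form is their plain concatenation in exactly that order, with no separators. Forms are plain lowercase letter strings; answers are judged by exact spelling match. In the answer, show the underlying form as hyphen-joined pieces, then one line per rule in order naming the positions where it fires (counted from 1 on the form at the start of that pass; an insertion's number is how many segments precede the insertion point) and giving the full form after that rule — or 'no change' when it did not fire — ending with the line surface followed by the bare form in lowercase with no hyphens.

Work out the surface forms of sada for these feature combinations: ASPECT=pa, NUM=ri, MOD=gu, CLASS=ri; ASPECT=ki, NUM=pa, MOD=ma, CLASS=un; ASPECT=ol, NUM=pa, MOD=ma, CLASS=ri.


cell ASPECT=pa, NUM=ri, MOD=gu, CLASS=ri:
underlying: al-sada-o-s-zt
1. 0 -> i / C _ C #: inserts after position(s) 9: alsadaoszit
2. i, o -> 0 / V _: fires at position(s) 7: alsadaszit
surface: alsadaszit

cell ASPECT=ki, NUM=pa, MOD=ma, CLASS=un:
underlying: g-sada-i-o-laf
1. 0 -> i / C _ C #: no change
2. i, o -> 0 / V _: fires at position(s) 6, 7: gsadalaf
surface: gsadalaf

cell ASPECT=ol, NUM=pa, MOD=ma, CLASS=ri:
underlying: g-sada-d-o-zt
1. 0 -> i / C _ C #: inserts after position(s) 8: gsadadozit
2. i, o -> 0 / V _: no change
surface: gsadadozit


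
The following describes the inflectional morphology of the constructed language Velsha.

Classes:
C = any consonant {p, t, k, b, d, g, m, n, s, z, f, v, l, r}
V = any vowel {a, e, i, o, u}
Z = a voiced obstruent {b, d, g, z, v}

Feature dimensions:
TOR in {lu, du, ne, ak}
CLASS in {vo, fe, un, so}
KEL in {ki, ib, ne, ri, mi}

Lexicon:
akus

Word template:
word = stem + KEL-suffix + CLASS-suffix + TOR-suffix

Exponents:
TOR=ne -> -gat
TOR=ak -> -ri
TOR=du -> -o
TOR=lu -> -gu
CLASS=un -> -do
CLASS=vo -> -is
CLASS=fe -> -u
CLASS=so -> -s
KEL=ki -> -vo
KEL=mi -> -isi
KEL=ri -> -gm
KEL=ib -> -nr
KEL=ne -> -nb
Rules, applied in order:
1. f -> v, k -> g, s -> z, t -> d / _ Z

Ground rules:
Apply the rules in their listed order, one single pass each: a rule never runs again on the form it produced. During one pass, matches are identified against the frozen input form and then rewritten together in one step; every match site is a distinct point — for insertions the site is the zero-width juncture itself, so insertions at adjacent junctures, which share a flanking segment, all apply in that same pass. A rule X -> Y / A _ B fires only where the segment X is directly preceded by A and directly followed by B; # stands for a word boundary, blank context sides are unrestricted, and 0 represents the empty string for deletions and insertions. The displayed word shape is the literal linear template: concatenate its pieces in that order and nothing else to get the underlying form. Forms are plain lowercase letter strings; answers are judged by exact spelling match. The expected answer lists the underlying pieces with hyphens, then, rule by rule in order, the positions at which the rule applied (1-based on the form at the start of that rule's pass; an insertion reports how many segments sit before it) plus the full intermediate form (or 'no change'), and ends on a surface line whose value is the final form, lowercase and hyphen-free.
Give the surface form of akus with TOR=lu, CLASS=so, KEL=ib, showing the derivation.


underlying: akus-nr-s-gu
1. f -> v, k -> g, s -> z, t -> d / _ Z: fires at position(s) 7: akusnrzgu
surface: akusnrzgu


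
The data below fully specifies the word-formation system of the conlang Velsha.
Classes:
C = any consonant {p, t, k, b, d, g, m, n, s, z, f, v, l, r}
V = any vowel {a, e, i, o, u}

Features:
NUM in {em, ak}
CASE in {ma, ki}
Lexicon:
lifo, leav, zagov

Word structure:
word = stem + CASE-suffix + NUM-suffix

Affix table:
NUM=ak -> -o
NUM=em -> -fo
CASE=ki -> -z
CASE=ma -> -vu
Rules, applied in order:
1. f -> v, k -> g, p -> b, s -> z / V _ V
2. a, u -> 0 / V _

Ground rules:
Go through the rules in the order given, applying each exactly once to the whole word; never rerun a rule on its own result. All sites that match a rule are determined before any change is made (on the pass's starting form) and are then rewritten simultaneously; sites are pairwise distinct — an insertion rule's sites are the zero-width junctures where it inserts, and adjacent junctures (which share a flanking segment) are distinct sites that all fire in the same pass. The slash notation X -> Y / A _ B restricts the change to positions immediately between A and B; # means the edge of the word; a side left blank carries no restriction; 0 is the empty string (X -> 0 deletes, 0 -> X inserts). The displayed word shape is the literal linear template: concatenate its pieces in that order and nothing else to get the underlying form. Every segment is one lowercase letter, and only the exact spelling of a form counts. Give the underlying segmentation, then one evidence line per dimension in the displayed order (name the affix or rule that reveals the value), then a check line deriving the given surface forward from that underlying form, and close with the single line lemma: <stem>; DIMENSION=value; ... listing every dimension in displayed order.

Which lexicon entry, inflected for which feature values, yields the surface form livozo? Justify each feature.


underlying: lifo-z-o
NUM=ak - signalled by the affix -o
CASE=ki - signalled by the affix -z
check: lifozo -> livozo -> livozo
lemma: lifo; NUM=ak; CASE=ki


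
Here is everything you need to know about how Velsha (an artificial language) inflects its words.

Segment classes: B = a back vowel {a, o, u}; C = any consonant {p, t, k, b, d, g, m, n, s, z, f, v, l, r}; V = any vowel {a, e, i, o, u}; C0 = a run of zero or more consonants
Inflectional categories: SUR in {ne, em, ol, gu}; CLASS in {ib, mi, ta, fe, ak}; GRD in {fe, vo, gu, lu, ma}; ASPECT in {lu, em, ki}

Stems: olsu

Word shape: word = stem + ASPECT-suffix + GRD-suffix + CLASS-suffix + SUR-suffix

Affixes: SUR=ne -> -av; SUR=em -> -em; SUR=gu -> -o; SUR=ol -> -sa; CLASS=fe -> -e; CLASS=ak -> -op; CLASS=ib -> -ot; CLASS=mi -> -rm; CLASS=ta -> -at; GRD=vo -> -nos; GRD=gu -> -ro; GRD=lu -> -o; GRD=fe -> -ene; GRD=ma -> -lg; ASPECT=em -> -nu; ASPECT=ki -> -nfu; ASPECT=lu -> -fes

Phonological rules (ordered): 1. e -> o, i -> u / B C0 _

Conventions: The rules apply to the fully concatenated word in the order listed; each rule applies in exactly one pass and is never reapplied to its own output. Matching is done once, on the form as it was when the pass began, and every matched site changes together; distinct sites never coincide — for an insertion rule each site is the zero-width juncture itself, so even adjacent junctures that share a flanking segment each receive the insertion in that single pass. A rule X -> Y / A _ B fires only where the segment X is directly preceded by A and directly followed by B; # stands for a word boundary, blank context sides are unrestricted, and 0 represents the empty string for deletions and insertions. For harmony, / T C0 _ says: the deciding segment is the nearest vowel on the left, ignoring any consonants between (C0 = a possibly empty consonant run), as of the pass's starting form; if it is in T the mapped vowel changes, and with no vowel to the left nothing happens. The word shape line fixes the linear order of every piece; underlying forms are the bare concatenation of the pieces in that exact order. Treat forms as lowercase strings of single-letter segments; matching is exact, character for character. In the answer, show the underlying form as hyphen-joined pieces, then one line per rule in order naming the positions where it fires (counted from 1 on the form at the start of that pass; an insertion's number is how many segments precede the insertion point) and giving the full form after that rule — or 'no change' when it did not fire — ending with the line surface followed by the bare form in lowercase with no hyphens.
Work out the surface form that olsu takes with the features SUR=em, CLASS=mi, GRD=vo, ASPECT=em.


underlying: olsu-nu-nos-rm-em
1. e -> o, i -> u / B C0 _: fires at position(s) 12: olsununosrmom
surface: olsununosrmom
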